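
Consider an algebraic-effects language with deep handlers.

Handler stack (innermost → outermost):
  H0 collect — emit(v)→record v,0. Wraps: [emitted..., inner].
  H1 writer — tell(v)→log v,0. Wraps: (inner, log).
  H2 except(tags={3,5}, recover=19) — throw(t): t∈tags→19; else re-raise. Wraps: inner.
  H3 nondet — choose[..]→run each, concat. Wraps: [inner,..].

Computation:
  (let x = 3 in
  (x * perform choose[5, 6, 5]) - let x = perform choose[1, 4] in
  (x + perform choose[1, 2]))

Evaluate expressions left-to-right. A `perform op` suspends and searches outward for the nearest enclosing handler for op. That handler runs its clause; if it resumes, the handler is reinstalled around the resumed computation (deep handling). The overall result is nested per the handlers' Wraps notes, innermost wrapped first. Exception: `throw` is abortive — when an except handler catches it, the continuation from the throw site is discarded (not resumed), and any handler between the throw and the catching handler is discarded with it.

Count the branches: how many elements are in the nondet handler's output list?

Answer: 12

Step-by-step:
choose[5, 6, 5] @ H3
  branch[0] choose=5:
    choose[1, 4] @ H3
      branch[0] choose=1:
        choose[1, 2] @ H3
          branch[0] choose=1:
            H0 returns [13]
            H1 returns ([13], ())
            H2 returns ([13], ())
            H3 returns [([13], ())]
          branch[1] choose=2:
            H0 returns [12]
            H1 returns ([12], ())
            H2 returns ([12], ())
            H3 returns [([12], ())]
      branch[1] choose=4:
        choose[1, 2] @ H3
          branch[0] choose=1:
            H0 returns [10]
            H1 returns ([10], ())
            H2 returns ([10], ())
            H3 returns [([10], ())]
          branch[1] choose=2:
            H0 returns [9]
            H1 returns ([9], ())
            H2 returns ([9], ())
            H3 returns [([9], ())]
  branch[1] choose=6:
    choose[1, 4] @ H3
      branch[0] choose=1:
        choose[1, 2] @ H3
          branch[0] choose=1:
            H0 returns [16]
            H1 returns ([16], ())
            H2 returns ([16], ())
            H3 returns [([16], ())]
          branch[1] choose=2:
            H0 returns [15]
            H1 returns ([15], ())
            H2 returns ([15], ())
            H3 returns [([15], ())]
      branch[1] choose=4:
        choose[1, 2] @ H3
          branch[0] choose=1:
            H0 returns [13]
            H1 returns ([13], ())
            H2 returns ([13], ())
            H3 returns [([13], ())]
          branch[1] choose=2:
            H0 returns [12]
            H1 returns ([12], ())
            H2 returns ([12], ())
            H3 returns [([12], ())]
  branch[2] choose=5:
    choose[1, 4] @ H3
      branch[0] choose=1:
        choose[1, 2] @ H3
          branch[0] choose=1:
            H0 returns [13]
            H1 returns ([13], ())
            H2 returns ([13], ())
            H3 returns [([13], ())]
          branch[1] choose=2:
            H0 returns [12]
            H1 returns ([12], ())
            H2 returns ([12], ())
            H3 returns [([12], ())]
      branch[1] choose=4:
        choose[1, 2] @ H3
          branch[0] choose=1:
            H0 returns [10]
            H1 returns ([10], ())
            H2 returns ([10], ())
            H3 returns [([10], ())]
          branch[1] choose=2:
            H0 returns [9]
            H1 returns ([9], ())
            H2 returns ([9], ())
            H3 returns [([9], ())]
= [([13], ()), ([12], ()), ([10], ()), ([9], ()), ([16], ()), ([15], ()), ([13], ()), ([12], ()), ([13], ()), ([12], ()), ([10], ()), ([9], ())]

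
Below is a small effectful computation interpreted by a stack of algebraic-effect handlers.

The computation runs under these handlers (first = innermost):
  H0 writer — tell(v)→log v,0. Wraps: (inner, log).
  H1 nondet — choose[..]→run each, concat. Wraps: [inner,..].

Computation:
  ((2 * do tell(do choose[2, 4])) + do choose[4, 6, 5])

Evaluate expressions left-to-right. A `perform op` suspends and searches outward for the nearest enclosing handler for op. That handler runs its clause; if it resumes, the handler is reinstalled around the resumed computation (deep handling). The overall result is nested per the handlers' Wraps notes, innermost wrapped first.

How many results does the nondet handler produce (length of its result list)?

Answer: 6

Step-by-step:
choose[2, 4] @ H1
  branch[0] choose=2:
    tell(2) @ H0 ⇒ log+=2
    choose[4, 6, 5] @ H1
      branch[0] choose=4:
        H0 returns (4, (2))
        H1 returns [(4, (2))]
      branch[1] choose=6:
        H0 returns (6, (2))
        H1 returns [(6, (2))]
      branch[2] choose=5:
        H0 returns (5, (2))
        H1 returns [(5, (2))]
  branch[1] choose=4:
    tell(4) @ H0 ⇒ log+=4
    choose[4, 6, 5] @ H1
      branch[0] choose=4:
        H0 returns (4, (4))
        H1 returns [(4, (4))]
      branch[1] choose=6:
        H0 returns (6, (4))
        H1 returns [(6, (4))]
      branch[2] choose=5:
        H0 returns (5, (4))
        H1 returns [(5, (4))]
= [(4, (2)), (6, (2)), (5, (2)), (4, (4)), (6, (4)), (5, (4))]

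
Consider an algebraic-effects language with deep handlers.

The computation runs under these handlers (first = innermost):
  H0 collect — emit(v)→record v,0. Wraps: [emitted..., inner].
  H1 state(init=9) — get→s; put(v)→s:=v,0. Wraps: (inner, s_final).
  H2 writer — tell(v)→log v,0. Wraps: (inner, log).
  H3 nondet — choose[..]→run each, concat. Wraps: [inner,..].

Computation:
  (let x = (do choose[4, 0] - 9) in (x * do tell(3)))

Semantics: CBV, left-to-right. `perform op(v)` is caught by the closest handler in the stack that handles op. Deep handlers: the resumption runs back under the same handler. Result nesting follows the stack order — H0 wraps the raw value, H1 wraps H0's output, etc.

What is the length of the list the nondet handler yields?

Answer: 2

Evaluation trace:
choose[4, 0] @ H3
  branch[0] choose=4:
    tell(3) @ H2 ⇒ log+=3
    H0 returns [0]
    H1 returns ([0], 9)
    H2 returns (([0], 9), (3))
    H3 returns [(([0], 9), (3))]
  branch[1] choose=0:
    tell(3) @ H2 ⇒ log+=3
    H0 returns [0]
    H1 returns ([0], 9)
    H2 returns (([0], 9), (3))
    H3 returns [(([0], 9), (3))]
= [(([0], 9), (3)), (([0], 9), (3))]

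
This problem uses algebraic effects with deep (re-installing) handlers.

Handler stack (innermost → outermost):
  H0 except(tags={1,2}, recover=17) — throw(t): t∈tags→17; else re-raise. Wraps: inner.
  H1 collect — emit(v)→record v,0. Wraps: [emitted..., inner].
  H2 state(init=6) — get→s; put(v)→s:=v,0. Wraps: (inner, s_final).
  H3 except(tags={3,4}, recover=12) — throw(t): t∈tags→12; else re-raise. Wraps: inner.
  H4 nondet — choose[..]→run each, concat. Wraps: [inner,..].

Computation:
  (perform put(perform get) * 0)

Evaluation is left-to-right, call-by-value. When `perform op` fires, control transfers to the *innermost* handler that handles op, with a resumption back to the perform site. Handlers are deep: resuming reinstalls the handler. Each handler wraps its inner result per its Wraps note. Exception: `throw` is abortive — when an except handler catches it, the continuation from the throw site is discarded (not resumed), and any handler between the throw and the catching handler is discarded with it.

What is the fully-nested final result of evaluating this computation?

Evaluation trace:
get @ H2 ⇒ 6
put(6) @ H2 ⇒ s:=6
H0 returns 0
H1 returns [0]
H2 returns ([0], 6)
H3 returns ([0], 6)
H4 returns [([0], 6)]
= [([0], 6)]

Answer: [([0], 6)]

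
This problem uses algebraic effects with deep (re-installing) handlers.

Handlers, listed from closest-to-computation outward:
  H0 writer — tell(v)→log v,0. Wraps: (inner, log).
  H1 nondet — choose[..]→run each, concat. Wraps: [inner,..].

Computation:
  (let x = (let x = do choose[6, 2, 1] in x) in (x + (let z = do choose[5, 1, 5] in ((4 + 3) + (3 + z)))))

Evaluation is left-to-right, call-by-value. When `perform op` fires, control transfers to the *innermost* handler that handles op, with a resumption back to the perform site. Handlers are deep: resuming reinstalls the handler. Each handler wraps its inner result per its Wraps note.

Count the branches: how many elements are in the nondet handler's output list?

Evaluation trace:
choose[6, 2, 1] @ H1
  branch[0] choose=6:
    choose[5, 1, 5] @ H1
      branch[0] choose=5:
        H0 returns (21, ())
        H1 returns [(21, ())]
      branch[1] choose=1:
        H0 returns (17, ())
        H1 returns [(17, ())]
      branch[2] choose=5:
        H0 returns (21, ())
        H1 returns [(21, ())]
  branch[1] choose=2:
    choose[5, 1, 5] @ H1
      branch[0] choose=5:
        H0 returns (17, ())
        H1 returns [(17, ())]
      branch[1] choose=1:
        H0 returns (13, ())
        H1 returns [(13, ())]
      branch[2] choose=5:
        H0 returns (17, ())
        H1 returns [(17, ())]
  branch[2] choose=1:
    choose[5, 1, 5] @ H1
      branch[0] choose=5:
        H0 returns (16, ())
        H1 returns [(16, ())]
      branch[1] choose=1:
        H0 returns (12, ())
        H1 returns [(12, ())]
      branch[2] choose=5:
        H0 returns (16, ())
        H1 returns [(16, ())]
= [(21, ()), (17, ()), (21, ()), (17, ()), (13, ()), (17, ()), (16, ()), (12, ()), (16, ())]

Answer: 9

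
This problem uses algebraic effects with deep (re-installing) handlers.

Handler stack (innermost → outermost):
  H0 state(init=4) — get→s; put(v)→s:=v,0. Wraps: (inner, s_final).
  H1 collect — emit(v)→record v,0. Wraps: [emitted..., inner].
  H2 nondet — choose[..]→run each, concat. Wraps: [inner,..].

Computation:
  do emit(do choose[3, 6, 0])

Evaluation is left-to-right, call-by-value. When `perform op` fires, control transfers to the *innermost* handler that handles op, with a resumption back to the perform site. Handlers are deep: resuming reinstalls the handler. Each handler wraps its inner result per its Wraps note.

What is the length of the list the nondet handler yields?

Step-by-step:
choose[3, 6, 0] @ H2
  branch[0] choose=3:
    emit(3) @ H1 ⇒ out+=3
    H0 returns (0, 4)
    H1 returns [3, (0, 4)]
    H2 returns [[3, (0, 4)]]
  branch[1] choose=6:
    emit(6) @ H1 ⇒ out+=6
    H0 returns (0, 4)
    H1 returns [6, (0, 4)]
    H2 returns [[6, (0, 4)]]
  branch[2] choose=0:
    emit(0) @ H1 ⇒ out+=0
    H0 returns (0, 4)
    H1 returns [0, (0, 4)]
    H2 returns [[0, (0, 4)]]
= [[3, (0, 4)], [6, (0, 4)], [0, (0, 4)]]

Answer: 3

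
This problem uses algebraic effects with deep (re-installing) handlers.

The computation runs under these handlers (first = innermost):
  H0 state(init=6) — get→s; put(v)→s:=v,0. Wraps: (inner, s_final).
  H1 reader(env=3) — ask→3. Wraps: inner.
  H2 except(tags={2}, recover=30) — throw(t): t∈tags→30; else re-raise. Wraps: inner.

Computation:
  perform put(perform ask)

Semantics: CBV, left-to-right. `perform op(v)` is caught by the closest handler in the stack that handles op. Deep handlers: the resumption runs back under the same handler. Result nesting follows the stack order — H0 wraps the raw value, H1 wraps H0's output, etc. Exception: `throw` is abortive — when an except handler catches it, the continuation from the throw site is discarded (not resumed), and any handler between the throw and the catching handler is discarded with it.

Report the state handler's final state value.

Step-by-step:
ask @ H1 ⇒ 3
put(3) @ H0 ⇒ s:=3
H0 returns (0, 3)
H1 returns (0, 3)
H2 returns (0, 3)
= (0, 3)

Answer: 3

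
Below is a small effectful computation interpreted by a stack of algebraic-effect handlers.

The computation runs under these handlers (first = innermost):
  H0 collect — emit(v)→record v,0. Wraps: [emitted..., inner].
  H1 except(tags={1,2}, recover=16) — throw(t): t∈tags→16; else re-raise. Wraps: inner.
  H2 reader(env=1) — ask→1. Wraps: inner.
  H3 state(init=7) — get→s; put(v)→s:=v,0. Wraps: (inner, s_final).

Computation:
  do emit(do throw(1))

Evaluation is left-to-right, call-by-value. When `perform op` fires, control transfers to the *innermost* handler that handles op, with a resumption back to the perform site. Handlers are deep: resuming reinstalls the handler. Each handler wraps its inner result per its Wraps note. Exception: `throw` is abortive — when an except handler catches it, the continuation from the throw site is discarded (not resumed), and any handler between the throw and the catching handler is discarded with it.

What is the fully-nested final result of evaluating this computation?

Answer: (16, 7)

Working:
throw(1) @ H1 caught ⇒ 16
H2 returns 16
H3 returns (16, 7)
= (16, 7)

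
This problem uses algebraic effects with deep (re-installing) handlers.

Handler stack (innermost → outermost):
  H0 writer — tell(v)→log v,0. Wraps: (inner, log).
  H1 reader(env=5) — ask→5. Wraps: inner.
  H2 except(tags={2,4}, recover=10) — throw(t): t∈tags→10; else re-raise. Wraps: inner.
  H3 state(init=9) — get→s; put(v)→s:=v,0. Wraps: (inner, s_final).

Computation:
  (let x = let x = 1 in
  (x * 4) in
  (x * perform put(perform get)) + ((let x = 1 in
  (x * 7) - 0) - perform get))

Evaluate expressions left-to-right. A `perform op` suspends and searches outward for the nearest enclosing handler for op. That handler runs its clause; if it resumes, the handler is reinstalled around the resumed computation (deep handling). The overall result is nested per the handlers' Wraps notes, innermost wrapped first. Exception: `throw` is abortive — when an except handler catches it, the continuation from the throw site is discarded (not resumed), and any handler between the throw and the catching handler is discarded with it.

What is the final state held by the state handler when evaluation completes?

Answer: 9

Working:
get @ H3 ⇒ 9
put(9) @ H3 ⇒ s:=9
get @ H3 ⇒ 9
H0 returns (-2, ())
H1 returns (-2, ())
H2 returns (-2, ())
H3 returns ((-2, ()), 9)
= ((-2, ()), 9)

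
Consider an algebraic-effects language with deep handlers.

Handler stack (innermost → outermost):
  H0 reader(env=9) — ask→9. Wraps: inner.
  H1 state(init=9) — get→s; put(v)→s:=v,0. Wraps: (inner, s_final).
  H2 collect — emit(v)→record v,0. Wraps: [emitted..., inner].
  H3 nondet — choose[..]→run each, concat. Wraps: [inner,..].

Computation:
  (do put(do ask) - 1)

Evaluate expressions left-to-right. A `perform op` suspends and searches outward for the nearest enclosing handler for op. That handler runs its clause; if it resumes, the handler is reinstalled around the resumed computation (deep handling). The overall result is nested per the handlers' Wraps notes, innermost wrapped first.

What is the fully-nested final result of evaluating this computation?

Answer: [[(-1, 9)]]

Working:
ask @ H0 ⇒ 9
put(9) @ H1 ⇒ s:=9
H0 returns -1
H1 returns (-1, 9)
H2 returns [(-1, 9)]
H3 returns [[(-1, 9)]]
= [[(-1, 9)]]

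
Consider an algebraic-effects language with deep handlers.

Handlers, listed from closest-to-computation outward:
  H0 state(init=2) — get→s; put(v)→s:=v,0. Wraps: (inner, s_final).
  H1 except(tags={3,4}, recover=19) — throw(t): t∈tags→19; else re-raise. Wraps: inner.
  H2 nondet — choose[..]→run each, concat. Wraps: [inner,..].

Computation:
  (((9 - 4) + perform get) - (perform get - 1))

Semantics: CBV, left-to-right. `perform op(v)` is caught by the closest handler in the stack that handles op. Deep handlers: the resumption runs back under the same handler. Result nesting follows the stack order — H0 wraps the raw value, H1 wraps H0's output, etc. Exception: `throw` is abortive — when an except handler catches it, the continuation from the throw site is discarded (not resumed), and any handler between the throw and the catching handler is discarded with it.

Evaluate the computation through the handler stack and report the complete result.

Step-by-step:
get @ H0 ⇒ 2
get @ H0 ⇒ 2
H0 returns (6, 2)
H1 returns (6, 2)
H2 returns [(6, 2)]
= [(6, 2)]

Answer: [(6, 2)]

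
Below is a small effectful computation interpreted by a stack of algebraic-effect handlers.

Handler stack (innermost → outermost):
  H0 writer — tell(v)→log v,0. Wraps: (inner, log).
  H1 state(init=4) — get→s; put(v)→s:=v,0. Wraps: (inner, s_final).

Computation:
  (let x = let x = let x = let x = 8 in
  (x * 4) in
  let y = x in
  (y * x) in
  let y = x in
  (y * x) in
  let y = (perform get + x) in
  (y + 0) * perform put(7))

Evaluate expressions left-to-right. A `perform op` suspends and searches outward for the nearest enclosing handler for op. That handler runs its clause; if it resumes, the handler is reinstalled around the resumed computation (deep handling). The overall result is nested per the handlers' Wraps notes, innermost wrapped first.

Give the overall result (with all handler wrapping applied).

Working:
get @ H1 ⇒ 4
put(7) @ H1 ⇒ s:=7
H0 returns (0, ())
H1 returns ((0, ()), 7)
= ((0, ()), 7)

Answer: ((0, ()), 7)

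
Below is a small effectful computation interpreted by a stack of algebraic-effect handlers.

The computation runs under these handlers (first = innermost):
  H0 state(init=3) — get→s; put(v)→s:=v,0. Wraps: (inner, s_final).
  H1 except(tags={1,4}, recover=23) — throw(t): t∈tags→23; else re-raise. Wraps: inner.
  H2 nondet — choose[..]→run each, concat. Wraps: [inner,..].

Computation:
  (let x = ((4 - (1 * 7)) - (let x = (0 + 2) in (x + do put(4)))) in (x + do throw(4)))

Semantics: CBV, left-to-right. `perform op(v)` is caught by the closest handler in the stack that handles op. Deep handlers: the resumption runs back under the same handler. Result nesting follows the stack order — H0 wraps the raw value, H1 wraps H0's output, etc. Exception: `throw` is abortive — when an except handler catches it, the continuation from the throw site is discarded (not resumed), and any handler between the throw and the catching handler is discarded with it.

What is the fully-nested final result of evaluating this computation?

Step-by-step:
put(4) @ H0 ⇒ s:=4
throw(4) @ H1 caught ⇒ 23
H2 returns [23]
= [23]

Answer: [23]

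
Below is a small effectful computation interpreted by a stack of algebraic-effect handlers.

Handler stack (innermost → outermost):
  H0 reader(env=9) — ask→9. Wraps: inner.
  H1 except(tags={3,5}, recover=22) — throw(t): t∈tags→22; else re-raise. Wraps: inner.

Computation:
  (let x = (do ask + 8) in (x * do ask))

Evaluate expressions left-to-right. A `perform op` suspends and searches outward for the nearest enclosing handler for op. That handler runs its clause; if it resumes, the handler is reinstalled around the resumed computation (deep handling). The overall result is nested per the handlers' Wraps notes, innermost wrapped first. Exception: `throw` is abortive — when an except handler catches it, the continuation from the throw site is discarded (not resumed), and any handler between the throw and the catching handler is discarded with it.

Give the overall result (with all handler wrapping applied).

Working:
ask @ H0 ⇒ 9
ask @ H0 ⇒ 9
H0 returns 153
H1 returns 153
= 153

Answer: 153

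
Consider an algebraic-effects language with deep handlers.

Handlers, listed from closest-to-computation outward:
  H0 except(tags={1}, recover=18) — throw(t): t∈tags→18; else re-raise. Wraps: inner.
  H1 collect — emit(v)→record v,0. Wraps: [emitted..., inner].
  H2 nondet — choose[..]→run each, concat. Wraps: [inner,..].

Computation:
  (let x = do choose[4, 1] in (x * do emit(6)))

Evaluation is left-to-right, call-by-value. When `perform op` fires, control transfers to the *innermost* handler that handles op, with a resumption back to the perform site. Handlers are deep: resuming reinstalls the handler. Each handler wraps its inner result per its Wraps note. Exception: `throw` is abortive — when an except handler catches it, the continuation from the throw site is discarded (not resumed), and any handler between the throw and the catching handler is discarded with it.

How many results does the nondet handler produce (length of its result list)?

Answer: 2

Evaluation trace:
choose[4, 1] @ H2
  branch[0] choose=4:
    emit(6) @ H1 ⇒ out+=6
    H0 returns 0
    H1 returns [6, 0]
    H2 returns [[6, 0]]
  branch[1] choose=1:
    emit(6) @ H1 ⇒ out+=6
    H0 returns 0
    H1 returns [6, 0]
    H2 returns [[6, 0]]
= [[6, 0], [6, 0]]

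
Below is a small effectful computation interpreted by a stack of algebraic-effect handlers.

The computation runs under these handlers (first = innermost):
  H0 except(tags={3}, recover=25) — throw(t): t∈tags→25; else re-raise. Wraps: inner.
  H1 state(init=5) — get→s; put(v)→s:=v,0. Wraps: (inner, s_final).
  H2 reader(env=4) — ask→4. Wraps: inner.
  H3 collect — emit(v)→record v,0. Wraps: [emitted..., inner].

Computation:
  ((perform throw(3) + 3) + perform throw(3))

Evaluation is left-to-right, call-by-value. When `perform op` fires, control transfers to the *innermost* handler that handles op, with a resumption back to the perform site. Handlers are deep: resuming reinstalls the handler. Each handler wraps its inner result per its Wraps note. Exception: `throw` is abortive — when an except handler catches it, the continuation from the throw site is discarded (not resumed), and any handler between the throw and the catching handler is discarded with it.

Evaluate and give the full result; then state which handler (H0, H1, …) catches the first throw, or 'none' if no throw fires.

Answer: [(25, 5)] ; first throw caught by: H0

Evaluation trace:
throw(3) @ H0 caught ⇒ 25
H1 returns (25, 5)
H2 returns (25, 5)
H3 returns [(25, 5)]
= [(25, 5)]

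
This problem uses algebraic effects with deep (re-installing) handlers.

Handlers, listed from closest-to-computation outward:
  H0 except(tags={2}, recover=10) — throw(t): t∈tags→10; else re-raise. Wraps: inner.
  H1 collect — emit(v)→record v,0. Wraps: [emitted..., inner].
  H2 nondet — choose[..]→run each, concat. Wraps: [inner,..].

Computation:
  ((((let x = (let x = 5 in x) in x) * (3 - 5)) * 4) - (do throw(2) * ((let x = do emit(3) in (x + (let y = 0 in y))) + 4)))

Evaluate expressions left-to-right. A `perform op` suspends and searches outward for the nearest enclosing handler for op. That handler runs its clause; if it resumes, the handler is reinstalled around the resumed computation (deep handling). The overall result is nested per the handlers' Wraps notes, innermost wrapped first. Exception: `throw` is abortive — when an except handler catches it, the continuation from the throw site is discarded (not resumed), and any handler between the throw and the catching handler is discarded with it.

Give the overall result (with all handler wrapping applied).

Working:
throw(2) @ H0 caught ⇒ 10
H1 returns [10]
H2 returns [[10]]
= [[10]]

Answer: [[10]]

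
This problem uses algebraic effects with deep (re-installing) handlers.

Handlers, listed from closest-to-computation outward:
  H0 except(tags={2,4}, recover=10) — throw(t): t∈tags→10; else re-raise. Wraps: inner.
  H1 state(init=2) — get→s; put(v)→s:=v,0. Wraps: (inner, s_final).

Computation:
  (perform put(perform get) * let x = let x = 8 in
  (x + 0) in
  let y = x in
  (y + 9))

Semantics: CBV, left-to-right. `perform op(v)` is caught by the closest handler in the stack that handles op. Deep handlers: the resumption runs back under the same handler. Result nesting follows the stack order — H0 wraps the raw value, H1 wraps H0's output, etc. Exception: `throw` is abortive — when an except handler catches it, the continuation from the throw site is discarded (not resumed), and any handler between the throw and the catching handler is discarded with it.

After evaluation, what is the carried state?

Answer: 2

Step-by-step:
get @ H1 ⇒ 2
put(2) @ H1 ⇒ s:=2
H0 returns 0
H1 returns (0, 2)
= (0, 2)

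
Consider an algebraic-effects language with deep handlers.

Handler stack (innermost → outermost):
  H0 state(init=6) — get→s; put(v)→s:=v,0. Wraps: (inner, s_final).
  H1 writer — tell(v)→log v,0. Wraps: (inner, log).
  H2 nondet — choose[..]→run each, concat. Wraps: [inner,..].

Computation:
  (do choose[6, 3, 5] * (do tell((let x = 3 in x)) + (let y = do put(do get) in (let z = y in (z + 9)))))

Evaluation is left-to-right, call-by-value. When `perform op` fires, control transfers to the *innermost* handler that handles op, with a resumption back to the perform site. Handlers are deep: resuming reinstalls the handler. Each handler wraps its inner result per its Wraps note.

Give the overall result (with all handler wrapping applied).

Working:
choose[6, 3, 5] @ H2
  branch[0] choose=6:
    tell(3) @ H1 ⇒ log+=3
    get @ H0 ⇒ 6
    put(6) @ H0 ⇒ s:=6
    H0 returns (54, 6)
    H1 returns ((54, 6), (3))
    H2 returns [((54, 6), (3))]
  branch[1] choose=3:
    tell(3) @ H1 ⇒ log+=3
    get @ H0 ⇒ 6
    put(6) @ H0 ⇒ s:=6
    H0 returns (27, 6)
    H1 returns ((27, 6), (3))
    H2 returns [((27, 6), (3))]
  branch[2] choose=5:
    tell(3) @ H1 ⇒ log+=3
    get @ H0 ⇒ 6
    put(6) @ H0 ⇒ s:=6
    H0 returns (45, 6)
    H1 returns ((45, 6), (3))
    H2 returns [((45, 6), (3))]
= [((54, 6), (3)), ((27, 6), (3)), ((45, 6), (3))]

Answer: [((54, 6), (3)), ((27, 6), (3)), ((45, 6), (3))]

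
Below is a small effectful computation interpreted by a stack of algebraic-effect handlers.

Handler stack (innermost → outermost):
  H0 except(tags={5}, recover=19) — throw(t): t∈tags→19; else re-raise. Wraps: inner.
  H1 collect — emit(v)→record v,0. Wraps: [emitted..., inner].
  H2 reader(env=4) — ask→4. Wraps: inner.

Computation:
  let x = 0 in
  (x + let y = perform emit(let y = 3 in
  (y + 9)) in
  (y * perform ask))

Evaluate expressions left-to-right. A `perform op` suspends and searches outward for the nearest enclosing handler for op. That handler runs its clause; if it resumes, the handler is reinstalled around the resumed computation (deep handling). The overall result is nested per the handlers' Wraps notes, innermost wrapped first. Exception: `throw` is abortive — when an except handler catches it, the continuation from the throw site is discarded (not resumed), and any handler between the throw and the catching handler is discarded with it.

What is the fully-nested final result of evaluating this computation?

Answer: [12, 0]

Working:
emit(12) @ H1 ⇒ out+=12
ask @ H2 ⇒ 4
H0 returns 0
H1 returns [12, 0]
H2 returns [12, 0]
= [12, 0]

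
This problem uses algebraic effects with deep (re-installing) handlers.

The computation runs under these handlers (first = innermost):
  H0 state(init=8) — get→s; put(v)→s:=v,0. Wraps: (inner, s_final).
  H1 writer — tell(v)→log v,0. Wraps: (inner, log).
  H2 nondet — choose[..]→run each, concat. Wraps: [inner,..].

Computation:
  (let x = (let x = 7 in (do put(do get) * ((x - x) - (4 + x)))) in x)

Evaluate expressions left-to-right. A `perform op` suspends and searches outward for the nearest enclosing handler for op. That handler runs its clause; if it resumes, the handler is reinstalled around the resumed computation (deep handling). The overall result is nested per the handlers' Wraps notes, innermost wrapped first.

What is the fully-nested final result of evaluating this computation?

Answer: [((0, 8), ())]

Evaluation trace:
get @ H0 ⇒ 8
put(8) @ H0 ⇒ s:=8
H0 returns (0, 8)
H1 returns ((0, 8), ())
H2 returns [((0, 8), ())]
= [((0, 8), ())]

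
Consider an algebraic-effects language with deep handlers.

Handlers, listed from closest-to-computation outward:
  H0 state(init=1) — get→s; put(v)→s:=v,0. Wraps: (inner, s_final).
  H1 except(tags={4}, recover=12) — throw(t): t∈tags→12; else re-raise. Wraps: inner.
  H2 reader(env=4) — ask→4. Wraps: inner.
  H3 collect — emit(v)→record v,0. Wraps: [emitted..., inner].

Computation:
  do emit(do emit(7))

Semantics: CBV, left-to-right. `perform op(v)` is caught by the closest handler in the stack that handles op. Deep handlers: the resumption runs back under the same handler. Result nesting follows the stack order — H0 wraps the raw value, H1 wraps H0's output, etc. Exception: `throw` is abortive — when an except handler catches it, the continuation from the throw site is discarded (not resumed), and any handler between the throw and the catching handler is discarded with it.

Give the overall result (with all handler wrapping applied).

Answer: [7, 0, (0, 1)]

Working:
emit(7) @ H3 ⇒ out+=7
emit(0) @ H3 ⇒ out+=0
H0 returns (0, 1)
H1 returns (0, 1)
H2 returns (0, 1)
H3 returns [7, 0, (0, 1)]
= [7, 0, (0, 1)]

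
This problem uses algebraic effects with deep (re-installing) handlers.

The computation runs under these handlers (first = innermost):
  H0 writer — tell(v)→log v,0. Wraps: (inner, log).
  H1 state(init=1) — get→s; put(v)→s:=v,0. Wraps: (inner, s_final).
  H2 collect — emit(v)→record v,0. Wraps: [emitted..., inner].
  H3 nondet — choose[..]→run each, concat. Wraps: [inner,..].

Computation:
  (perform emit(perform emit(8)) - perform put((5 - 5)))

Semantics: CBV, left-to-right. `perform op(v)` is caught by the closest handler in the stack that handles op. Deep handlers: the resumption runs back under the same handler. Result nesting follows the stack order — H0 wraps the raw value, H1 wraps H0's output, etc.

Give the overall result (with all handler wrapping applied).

Working:
emit(8) @ H2 ⇒ out+=8
emit(0) @ H2 ⇒ out+=0
put(0) @ H1 ⇒ s:=0
H0 returns (0, ())
H1 returns ((0, ()), 0)
H2 returns [8, 0, ((0, ()), 0)]
H3 returns [[8, 0, ((0, ()), 0)]]
= [[8, 0, ((0, ()), 0)]]

Answer: [[8, 0, ((0, ()), 0)]]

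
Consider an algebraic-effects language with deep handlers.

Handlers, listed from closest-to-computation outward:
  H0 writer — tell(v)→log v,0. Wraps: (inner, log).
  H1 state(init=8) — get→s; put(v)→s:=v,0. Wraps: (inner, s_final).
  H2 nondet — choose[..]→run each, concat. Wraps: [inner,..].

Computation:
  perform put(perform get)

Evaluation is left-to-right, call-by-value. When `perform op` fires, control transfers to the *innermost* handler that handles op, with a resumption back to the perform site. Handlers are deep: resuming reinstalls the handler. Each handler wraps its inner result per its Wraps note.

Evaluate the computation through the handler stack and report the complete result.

Answer: [((0, ()), 8)]

Working:
get @ H1 ⇒ 8
put(8) @ H1 ⇒ s:=8
H0 returns (0, ())
H1 returns ((0, ()), 8)
H2 returns [((0, ()), 8)]
= [((0, ()), 8)]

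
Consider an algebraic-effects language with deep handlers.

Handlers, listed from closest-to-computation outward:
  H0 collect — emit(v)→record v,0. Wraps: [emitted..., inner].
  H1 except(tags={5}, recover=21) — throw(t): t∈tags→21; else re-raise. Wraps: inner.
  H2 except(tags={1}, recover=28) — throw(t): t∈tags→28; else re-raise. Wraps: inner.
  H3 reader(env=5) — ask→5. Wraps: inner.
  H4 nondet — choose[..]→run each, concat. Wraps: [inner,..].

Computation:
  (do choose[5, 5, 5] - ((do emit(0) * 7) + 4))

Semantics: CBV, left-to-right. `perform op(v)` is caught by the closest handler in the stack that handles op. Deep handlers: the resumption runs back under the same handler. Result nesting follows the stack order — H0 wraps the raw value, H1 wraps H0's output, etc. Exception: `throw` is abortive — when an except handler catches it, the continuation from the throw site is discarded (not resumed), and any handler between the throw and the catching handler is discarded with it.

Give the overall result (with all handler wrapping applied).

Working:
choose[5, 5, 5] @ H4
  branch[0] choose=5:
    emit(0) @ H0 ⇒ out+=0
    H0 returns [0, 1]
    H1 returns [0, 1]
    H2 returns [0, 1]
    H3 returns [0, 1]
    H4 returns [[0, 1]]
  branch[1] choose=5:
    emit(0) @ H0 ⇒ out+=0
    H0 returns [0, 1]
    H1 returns [0, 1]
    H2 returns [0, 1]
    H3 returns [0, 1]
    H4 returns [[0, 1]]
  branch[2] choose=5:
    emit(0) @ H0 ⇒ out+=0
    H0 returns [0, 1]
    H1 returns [0, 1]
    H2 returns [0, 1]
    H3 returns [0, 1]
    H4 returns [[0, 1]]
= [[0, 1], [0, 1], [0, 1]]

Answer: [[0, 1], [0, 1], [0, 1]]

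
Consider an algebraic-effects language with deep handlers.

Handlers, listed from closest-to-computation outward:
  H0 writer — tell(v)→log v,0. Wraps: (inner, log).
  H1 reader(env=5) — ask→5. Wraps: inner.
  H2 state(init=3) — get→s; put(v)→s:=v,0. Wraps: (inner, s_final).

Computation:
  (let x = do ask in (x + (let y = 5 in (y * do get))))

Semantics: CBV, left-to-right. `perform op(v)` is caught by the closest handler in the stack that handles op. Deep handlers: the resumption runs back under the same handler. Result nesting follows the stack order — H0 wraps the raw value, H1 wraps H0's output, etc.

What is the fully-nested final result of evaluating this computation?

Answer: ((20, ()), 3)

Step-by-step:
ask @ H1 ⇒ 5
get @ H2 ⇒ 3
H0 returns (20, ())
H1 returns (20, ())
H2 returns ((20, ()), 3)
= ((20, ()), 3)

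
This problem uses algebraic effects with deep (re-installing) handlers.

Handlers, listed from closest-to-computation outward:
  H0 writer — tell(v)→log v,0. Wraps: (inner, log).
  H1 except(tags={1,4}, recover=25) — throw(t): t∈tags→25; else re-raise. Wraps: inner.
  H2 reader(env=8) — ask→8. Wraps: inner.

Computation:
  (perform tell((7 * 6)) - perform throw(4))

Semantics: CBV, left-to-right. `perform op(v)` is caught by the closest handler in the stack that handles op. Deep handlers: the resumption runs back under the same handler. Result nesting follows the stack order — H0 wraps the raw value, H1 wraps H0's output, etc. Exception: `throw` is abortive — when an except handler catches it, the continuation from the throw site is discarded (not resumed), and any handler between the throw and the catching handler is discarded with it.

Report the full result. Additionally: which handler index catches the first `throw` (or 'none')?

Answer: 25 ; first throw caught by: H1

Working:
tell(42) @ H0 ⇒ log+=42
throw(4) @ H1 caught ⇒ 25
H2 returns 25
= 25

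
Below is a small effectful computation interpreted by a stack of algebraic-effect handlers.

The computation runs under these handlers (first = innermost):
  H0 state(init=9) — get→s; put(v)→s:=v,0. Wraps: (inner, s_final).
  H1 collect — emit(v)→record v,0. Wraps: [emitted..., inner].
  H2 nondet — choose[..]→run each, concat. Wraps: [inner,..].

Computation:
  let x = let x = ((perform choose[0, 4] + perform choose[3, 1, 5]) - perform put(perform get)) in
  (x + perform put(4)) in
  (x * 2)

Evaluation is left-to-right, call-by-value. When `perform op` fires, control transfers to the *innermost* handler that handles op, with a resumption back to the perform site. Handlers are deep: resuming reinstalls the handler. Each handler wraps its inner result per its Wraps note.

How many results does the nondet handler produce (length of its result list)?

Answer: 6

Working:
choose[0, 4] @ H2
  branch[0] choose=0:
    choose[3, 1, 5] @ H2
      branch[0] choose=3:
        get @ H0 ⇒ 9
        put(9) @ H0 ⇒ s:=9
        put(4) @ H0 ⇒ s:=4
        H0 returns (6, 4)
        H1 returns [(6, 4)]
        H2 returns [[(6, 4)]]
      branch[1] choose=1:
        get @ H0 ⇒ 9
        put(9) @ H0 ⇒ s:=9
        put(4) @ H0 ⇒ s:=4
        H0 returns (2, 4)
        H1 returns [(2, 4)]
        H2 returns [[(2, 4)]]
      branch[2] choose=5:
        get @ H0 ⇒ 9
        put(9) @ H0 ⇒ s:=9
        put(4) @ H0 ⇒ s:=4
        H0 returns (10, 4)
        H1 returns [(10, 4)]
        H2 returns [[(10, 4)]]
  branch[1] choose=4:
    choose[3, 1, 5] @ H2
      branch[0] choose=3:
        get @ H0 ⇒ 9
        put(9) @ H0 ⇒ s:=9
        put(4) @ H0 ⇒ s:=4
        H0 returns (14, 4)
        H1 returns [(14, 4)]
        H2 returns [[(14, 4)]]
      branch[1] choose=1:
        get @ H0 ⇒ 9
        put(9) @ H0 ⇒ s:=9
        put(4) @ H0 ⇒ s:=4
        H0 returns (10, 4)
        H1 returns [(10, 4)]
        H2 returns [[(10, 4)]]
      branch[2] choose=5:
        get @ H0 ⇒ 9
        put(9) @ H0 ⇒ s:=9
        put(4) @ H0 ⇒ s:=4
        H0 returns (18, 4)
        H1 returns [(18, 4)]
        H2 returns [[(18, 4)]]
= [[(6, 4)], [(2, 4)], [(10, 4)], [(14, 4)], [(10, 4)], [(18, 4)]]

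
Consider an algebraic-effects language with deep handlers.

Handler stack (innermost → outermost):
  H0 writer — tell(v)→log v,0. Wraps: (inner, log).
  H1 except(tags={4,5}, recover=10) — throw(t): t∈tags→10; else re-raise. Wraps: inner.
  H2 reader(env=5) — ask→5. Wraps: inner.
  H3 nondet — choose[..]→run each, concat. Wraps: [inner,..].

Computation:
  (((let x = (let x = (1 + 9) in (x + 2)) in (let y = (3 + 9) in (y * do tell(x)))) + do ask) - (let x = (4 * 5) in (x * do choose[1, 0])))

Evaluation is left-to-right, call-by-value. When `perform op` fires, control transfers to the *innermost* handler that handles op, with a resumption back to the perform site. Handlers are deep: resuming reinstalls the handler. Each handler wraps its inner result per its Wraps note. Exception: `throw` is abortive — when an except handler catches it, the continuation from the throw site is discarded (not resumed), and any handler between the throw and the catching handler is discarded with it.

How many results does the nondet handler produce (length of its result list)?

Answer: 2

Step-by-step:
tell(12) @ H0 ⇒ log+=12
ask @ H2 ⇒ 5
choose[1, 0] @ H3
  branch[0] choose=1:
    H0 returns (-15, (12))
    H1 returns (-15, (12))
    H2 returns (-15, (12))
    H3 returns [(-15, (12))]
  branch[1] choose=0:
    H0 returns (5, (12))
    H1 returns (5, (12))
    H2 returns (5, (12))
    H3 returns [(5, (12))]
= [(-15, (12)), (5, (12))]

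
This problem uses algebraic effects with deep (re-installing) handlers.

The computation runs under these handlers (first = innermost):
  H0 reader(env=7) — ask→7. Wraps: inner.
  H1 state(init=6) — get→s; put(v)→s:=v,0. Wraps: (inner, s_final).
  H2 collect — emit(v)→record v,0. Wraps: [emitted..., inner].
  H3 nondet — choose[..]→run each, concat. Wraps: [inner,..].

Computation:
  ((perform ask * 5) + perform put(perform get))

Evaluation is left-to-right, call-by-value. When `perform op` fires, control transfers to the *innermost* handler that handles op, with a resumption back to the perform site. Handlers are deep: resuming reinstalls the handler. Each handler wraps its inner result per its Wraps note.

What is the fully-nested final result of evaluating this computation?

Working:
ask @ H0 ⇒ 7
get @ H1 ⇒ 6
put(6) @ H1 ⇒ s:=6
H0 returns 35
H1 returns (35, 6)
H2 returns [(35, 6)]
H3 returns [[(35, 6)]]
= [[(35, 6)]]

Answer: [[(35, 6)]]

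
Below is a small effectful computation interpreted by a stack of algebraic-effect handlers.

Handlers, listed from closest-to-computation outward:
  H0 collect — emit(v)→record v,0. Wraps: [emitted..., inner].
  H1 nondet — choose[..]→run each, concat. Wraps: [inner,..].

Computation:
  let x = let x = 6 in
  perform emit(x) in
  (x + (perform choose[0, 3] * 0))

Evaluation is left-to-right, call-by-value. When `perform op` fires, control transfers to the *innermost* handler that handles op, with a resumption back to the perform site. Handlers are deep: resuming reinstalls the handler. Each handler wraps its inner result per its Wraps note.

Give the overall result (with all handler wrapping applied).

Evaluation trace:
emit(6) @ H0 ⇒ out+=6
choose[0, 3] @ H1
  branch[0] choose=0:
    H0 returns [6, 0]
    H1 returns [[6, 0]]
  branch[1] choose=3:
    H0 returns [6, 0]
    H1 returns [[6, 0]]
= [[6, 0], [6, 0]]

Answer: [[6, 0], [6, 0]]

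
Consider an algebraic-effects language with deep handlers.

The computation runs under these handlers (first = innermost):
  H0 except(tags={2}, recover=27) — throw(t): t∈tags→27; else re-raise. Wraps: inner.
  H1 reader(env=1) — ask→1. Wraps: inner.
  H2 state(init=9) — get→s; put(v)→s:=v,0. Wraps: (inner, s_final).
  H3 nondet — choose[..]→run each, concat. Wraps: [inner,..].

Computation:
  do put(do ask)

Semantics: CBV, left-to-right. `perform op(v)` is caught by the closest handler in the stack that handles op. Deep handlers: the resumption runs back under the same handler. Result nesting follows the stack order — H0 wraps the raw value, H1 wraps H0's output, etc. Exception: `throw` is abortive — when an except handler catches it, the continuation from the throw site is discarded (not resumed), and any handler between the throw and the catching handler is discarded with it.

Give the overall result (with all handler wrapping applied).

Working:
ask @ H1 ⇒ 1
put(1) @ H2 ⇒ s:=1
H0 returns 0
H1 returns 0
H2 returns (0, 1)
H3 returns [(0, 1)]
= [(0, 1)]

Answer: [(0, 1)]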